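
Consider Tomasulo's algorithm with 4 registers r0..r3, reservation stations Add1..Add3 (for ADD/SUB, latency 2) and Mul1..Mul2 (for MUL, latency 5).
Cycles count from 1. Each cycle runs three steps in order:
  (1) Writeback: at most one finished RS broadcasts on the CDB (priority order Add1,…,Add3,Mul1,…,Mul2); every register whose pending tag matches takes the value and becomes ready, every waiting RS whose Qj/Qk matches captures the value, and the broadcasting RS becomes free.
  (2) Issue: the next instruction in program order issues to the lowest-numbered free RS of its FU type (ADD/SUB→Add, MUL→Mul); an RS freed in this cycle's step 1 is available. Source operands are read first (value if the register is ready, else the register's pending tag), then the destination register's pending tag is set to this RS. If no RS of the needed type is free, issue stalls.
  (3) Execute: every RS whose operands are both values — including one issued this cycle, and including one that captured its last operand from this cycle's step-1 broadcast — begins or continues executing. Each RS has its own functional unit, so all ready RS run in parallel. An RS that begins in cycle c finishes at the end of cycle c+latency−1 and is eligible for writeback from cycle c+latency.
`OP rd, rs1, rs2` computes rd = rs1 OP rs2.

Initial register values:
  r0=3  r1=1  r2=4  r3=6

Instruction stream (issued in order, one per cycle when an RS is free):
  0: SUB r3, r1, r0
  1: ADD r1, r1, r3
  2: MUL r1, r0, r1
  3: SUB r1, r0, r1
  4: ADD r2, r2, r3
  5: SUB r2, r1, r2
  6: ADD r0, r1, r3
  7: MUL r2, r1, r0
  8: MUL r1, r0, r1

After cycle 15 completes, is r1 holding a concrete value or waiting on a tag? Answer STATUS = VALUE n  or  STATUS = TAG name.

STATUS = TAG Mul1

cycle 1: issue SUB r3<-Add1 // r0:3,r1:1,r2:4,r3:Add1
cycle 2: issue ADD r1<-Add2 // r0:3,r1:Add2,r2:4,r3:Add1
cycle 3: CDB Add1=-2; issue MUL r1<-Mul1 // r0:3,r1:Mul1,r2:4,r3:-2
cycle 4: issue SUB r1<-Add1 // r0:3,r1:Add1,r2:4,r3:-2
cycle 5: CDB Add2=-1; issue ADD r2<-Add2 // r0:3,r1:Add1,r2:Add2,r3:-2
cycle 6: issue SUB r2<-Add3 // r0:3,r1:Add1,r2:Add3,r3:-2
cycle 7: CDB Add2=2; issue ADD r0<-Add2 // r0:Add2,r1:Add1,r2:Add3,r3:-2
cycle 8: issue MUL r2<-Mul2 // r0:Add2,r1:Add1,r2:Mul2,r3:-2
cycle 9: stall // r0:Add2,r1:Add1,r2:Mul2,r3:-2
cycle 10: CDB Mul1=-3; issue MUL r1<-Mul1 // r0:Add2,r1:Mul1,r2:Mul2,r3:-2
cycle 11: - // r0:Add2,r1:Mul1,r2:Mul2,r3:-2
cycle 12: CDB Add1=6 // r0:Add2,r1:Mul1,r2:Mul2,r3:-2
cycle 13: - // r0:Add2,r1:Mul1,r2:Mul2,r3:-2
cycle 14: CDB Add2=4 // r0:4,r1:Mul1,r2:Mul2,r3:-2
cycle 15: CDB Add3=4 // r0:4,r1:Mul1,r2:Mul2,r3:-2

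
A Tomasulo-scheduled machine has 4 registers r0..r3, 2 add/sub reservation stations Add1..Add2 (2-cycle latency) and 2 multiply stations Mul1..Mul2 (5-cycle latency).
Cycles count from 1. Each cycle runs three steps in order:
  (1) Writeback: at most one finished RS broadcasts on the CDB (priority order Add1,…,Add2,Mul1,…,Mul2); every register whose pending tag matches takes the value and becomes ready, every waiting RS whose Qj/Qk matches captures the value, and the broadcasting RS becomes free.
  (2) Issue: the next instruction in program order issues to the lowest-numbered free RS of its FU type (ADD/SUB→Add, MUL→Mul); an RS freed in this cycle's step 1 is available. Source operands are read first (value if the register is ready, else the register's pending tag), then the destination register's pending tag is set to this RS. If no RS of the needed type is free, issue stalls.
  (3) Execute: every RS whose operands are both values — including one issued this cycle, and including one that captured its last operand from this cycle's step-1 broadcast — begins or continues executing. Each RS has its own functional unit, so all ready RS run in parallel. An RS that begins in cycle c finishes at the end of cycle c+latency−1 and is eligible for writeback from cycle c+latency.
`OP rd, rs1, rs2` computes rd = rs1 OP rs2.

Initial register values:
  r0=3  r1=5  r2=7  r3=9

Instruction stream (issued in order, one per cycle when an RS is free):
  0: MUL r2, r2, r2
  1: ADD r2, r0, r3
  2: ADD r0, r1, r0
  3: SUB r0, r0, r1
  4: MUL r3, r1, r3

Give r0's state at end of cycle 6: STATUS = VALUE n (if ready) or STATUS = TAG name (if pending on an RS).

cycle 1: issue MUL r2<-Mul1 // r0:3,r1:5,r2:Mul1,r3:9
cycle 2: issue ADD r2<-Add1 // r0:3,r1:5,r2:Add1,r3:9
cycle 3: issue ADD r0<-Add2 // r0:Add2,r1:5,r2:Add1,r3:9
cycle 4: CDB Add1=12; issue SUB r0<-Add1 // r0:Add1,r1:5,r2:12,r3:9
cycle 5: CDB Add2=8; issue MUL r3<-Mul2 // r0:Add1,r1:5,r2:12,r3:Mul2
cycle 6: CDB Mul1=49 // r0:Add1,r1:5,r2:12,r3:Mul2

STATUS = TAG Add1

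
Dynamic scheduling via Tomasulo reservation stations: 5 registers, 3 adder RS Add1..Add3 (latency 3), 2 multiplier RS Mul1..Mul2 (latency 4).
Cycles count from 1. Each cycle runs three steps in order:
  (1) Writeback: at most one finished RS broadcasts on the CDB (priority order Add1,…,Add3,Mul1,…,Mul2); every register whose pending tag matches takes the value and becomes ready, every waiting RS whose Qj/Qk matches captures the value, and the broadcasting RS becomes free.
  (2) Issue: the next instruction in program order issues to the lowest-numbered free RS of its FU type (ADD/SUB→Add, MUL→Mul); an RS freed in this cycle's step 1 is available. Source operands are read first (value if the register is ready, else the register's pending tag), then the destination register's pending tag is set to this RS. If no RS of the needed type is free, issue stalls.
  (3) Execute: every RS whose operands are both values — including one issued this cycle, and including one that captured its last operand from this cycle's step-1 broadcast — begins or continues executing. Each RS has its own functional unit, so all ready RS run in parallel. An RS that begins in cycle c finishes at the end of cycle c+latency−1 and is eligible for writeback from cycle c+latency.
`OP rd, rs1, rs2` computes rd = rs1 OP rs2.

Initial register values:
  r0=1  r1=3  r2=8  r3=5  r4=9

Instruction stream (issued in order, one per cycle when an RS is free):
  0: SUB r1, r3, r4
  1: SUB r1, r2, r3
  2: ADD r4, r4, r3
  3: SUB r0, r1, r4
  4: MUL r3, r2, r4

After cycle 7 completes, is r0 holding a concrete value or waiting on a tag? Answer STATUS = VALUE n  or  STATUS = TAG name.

  c1: issue SUB r1<-Add1  regs: r0:1,r1:Add1,r2:8,r3:5,r4:9
  c2: issue SUB r1<-Add2  regs: r0:1,r1:Add2,r2:8,r3:5,r4:9
  c3: issue ADD r4<-Add3  regs: r0:1,r1:Add2,r2:8,r3:5,r4:Add3
  c4: CDB Add1=-4; issue SUB r0<-Add1  regs: r0:Add1,r1:Add2,r2:8,r3:5,r4:Add3
  c5: CDB Add2=3; issue MUL r3<-Mul1  regs: r0:Add1,r1:3,r2:8,r3:Mul1,r4:Add3
  c6: CDB Add3=14  regs: r0:Add1,r1:3,r2:8,r3:Mul1,r4:14
  c7: -  regs: r0:Add1,r1:3,r2:8,r3:Mul1,r4:14

STATUS = TAG Add1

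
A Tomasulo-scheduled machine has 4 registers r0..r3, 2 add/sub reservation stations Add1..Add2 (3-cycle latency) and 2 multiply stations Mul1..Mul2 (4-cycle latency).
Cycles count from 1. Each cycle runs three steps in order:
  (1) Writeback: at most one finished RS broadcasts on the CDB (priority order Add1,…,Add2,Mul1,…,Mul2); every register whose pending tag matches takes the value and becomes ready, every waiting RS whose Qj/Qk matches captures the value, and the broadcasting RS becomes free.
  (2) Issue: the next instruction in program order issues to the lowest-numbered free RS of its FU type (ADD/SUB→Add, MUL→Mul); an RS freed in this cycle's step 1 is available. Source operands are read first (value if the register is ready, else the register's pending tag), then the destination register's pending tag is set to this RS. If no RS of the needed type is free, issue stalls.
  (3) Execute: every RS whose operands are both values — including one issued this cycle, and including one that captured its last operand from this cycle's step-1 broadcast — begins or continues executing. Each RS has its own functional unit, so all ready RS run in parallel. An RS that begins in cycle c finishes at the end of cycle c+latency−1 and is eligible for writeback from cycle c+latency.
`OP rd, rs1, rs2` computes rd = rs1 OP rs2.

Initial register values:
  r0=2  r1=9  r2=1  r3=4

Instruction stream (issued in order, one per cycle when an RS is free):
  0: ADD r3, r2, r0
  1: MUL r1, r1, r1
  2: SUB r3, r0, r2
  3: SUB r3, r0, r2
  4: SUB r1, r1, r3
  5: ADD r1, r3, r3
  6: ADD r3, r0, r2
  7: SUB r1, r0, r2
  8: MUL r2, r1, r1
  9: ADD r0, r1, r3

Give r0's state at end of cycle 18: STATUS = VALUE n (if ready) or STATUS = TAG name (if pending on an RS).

cycle 1: issue ADD r3<-Add1 // r0:2,r1:9,r2:1,r3:Add1
cycle 2: issue MUL r1<-Mul1 // r0:2,r1:Mul1,r2:1,r3:Add1
cycle 3: issue SUB r3<-Add2 // r0:2,r1:Mul1,r2:1,r3:Add2
cycle 4: CDB Add1=3; issue SUB r3<-Add1 // r0:2,r1:Mul1,r2:1,r3:Add1
cycle 5: stall // r0:2,r1:Mul1,r2:1,r3:Add1
cycle 6: CDB Add2=1; issue SUB r1<-Add2 // r0:2,r1:Add2,r2:1,r3:Add1
cycle 7: CDB Add1=1; issue ADD r1<-Add1 // r0:2,r1:Add1,r2:1,r3:1
cycle 8: CDB Mul1=81; stall // r0:2,r1:Add1,r2:1,r3:1
cycle 9: stall // r0:2,r1:Add1,r2:1,r3:1
cycle 10: CDB Add1=2; issue ADD r3<-Add1 // r0:2,r1:2,r2:1,r3:Add1
cycle 11: CDB Add2=80; issue SUB r1<-Add2 // r0:2,r1:Add2,r2:1,r3:Add1
cycle 12: issue MUL r2<-Mul1 // r0:2,r1:Add2,r2:Mul1,r3:Add1
cycle 13: CDB Add1=3; issue ADD r0<-Add1 // r0:Add1,r1:Add2,r2:Mul1,r3:3
cycle 14: CDB Add2=1 // r0:Add1,r1:1,r2:Mul1,r3:3
cycle 15: - // r0:Add1,r1:1,r2:Mul1,r3:3
cycle 16: - // r0:Add1,r1:1,r2:Mul1,r3:3
cycle 17: CDB Add1=4 // r0:4,r1:1,r2:Mul1,r3:3
cycle 18: CDB Mul1=1 // r0:4,r1:1,r2:1,r3:3

STATUS = VALUE 4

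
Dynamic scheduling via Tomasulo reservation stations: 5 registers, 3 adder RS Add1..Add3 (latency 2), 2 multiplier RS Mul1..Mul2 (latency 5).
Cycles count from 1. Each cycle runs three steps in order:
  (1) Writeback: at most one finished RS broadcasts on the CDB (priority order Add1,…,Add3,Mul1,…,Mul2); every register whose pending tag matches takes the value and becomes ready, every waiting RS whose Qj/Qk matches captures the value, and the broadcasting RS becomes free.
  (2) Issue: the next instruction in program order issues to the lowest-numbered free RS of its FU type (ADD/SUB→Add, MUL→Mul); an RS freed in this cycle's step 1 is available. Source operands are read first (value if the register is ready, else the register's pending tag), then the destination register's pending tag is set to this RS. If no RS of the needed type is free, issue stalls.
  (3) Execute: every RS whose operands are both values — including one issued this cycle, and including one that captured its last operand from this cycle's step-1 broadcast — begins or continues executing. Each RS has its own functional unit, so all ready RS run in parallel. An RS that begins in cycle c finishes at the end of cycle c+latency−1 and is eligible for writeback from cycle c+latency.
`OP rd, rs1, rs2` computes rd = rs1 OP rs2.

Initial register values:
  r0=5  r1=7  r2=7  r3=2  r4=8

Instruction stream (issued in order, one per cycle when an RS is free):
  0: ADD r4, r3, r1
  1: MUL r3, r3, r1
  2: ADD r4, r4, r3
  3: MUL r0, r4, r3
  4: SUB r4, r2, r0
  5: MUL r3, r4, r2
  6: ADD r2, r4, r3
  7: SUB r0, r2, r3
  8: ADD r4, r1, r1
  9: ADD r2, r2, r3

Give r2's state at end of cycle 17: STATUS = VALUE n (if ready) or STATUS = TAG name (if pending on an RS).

cycle 1: issue ADD r4<-Add1 // r0:5,r1:7,r2:7,r3:2,r4:Add1
cycle 2: issue MUL r3<-Mul1 // r0:5,r1:7,r2:7,r3:Mul1,r4:Add1
cycle 3: CDB Add1=9; issue ADD r4<-Add1 // r0:5,r1:7,r2:7,r3:Mul1,r4:Add1
cycle 4: issue MUL r0<-Mul2 // r0:Mul2,r1:7,r2:7,r3:Mul1,r4:Add1
cycle 5: issue SUB r4<-Add2 // r0:Mul2,r1:7,r2:7,r3:Mul1,r4:Add2
cycle 6: stall // r0:Mul2,r1:7,r2:7,r3:Mul1,r4:Add2
cycle 7: CDB Mul1=14; issue MUL r3<-Mul1 // r0:Mul2,r1:7,r2:7,r3:Mul1,r4:Add2
cycle 8: issue ADD r2<-Add3 // r0:Mul2,r1:7,r2:Add3,r3:Mul1,r4:Add2
cycle 9: CDB Add1=23; issue SUB r0<-Add1 // r0:Add1,r1:7,r2:Add3,r3:Mul1,r4:Add2
cycle 10: stall // r0:Add1,r1:7,r2:Add3,r3:Mul1,r4:Add2
cycle 11: stall // r0:Add1,r1:7,r2:Add3,r3:Mul1,r4:Add2
cycle 12: stall // r0:Add1,r1:7,r2:Add3,r3:Mul1,r4:Add2
cycle 13: stall // r0:Add1,r1:7,r2:Add3,r3:Mul1,r4:Add2
cycle 14: CDB Mul2=322; stall // r0:Add1,r1:7,r2:Add3,r3:Mul1,r4:Add2
cycle 15: stall // r0:Add1,r1:7,r2:Add3,r3:Mul1,r4:Add2
cycle 16: CDB Add2=-315; issue ADD r4<-Add2 // r0:Add1,r1:7,r2:Add3,r3:Mul1,r4:Add2
cycle 17: stall // r0:Add1,r1:7,r2:Add3,r3:Mul1,r4:Add2

STATUS = TAG Add3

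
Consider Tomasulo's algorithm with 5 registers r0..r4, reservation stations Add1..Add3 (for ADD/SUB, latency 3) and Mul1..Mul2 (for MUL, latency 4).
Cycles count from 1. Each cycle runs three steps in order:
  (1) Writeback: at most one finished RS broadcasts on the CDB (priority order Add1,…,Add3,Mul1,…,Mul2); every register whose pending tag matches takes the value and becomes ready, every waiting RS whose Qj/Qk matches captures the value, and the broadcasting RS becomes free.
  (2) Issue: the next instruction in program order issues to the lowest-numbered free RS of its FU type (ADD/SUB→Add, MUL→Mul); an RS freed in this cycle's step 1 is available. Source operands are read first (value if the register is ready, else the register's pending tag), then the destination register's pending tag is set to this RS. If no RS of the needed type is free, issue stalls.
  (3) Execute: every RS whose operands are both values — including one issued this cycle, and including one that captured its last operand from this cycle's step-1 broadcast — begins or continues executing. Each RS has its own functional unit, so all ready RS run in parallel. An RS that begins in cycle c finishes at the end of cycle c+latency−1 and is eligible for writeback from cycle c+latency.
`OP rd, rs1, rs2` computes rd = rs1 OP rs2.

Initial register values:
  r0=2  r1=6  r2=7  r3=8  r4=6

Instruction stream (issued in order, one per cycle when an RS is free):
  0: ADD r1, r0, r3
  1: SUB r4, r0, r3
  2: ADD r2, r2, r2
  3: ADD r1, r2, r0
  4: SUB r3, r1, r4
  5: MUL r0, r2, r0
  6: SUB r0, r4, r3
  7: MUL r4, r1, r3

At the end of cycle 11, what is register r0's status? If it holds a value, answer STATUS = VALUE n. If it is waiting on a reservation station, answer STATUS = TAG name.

STATUS = TAG Add3

cycle 1: issue ADD r1<-Add1 // r0:2,r1:Add1,r2:7,r3:8,r4:6
cycle 2: issue SUB r4<-Add2 // r0:2,r1:Add1,r2:7,r3:8,r4:Add2
cycle 3: issue ADD r2<-Add3 // r0:2,r1:Add1,r2:Add3,r3:8,r4:Add2
cycle 4: CDB Add1=10; issue ADD r1<-Add1 // r0:2,r1:Add1,r2:Add3,r3:8,r4:Add2
cycle 5: CDB Add2=-6; issue SUB r3<-Add2 // r0:2,r1:Add1,r2:Add3,r3:Add2,r4:-6
cycle 6: CDB Add3=14; issue MUL r0<-Mul1 // r0:Mul1,r1:Add1,r2:14,r3:Add2,r4:-6
cycle 7: issue SUB r0<-Add3 // r0:Add3,r1:Add1,r2:14,r3:Add2,r4:-6
cycle 8: issue MUL r4<-Mul2 // r0:Add3,r1:Add1,r2:14,r3:Add2,r4:Mul2
cycle 9: CDB Add1=16 // r0:Add3,r1:16,r2:14,r3:Add2,r4:Mul2
cycle 10: CDB Mul1=28 // r0:Add3,r1:16,r2:14,r3:Add2,r4:Mul2
cycle 11: - // r0:Add3,r1:16,r2:14,r3:Add2,r4:Mul2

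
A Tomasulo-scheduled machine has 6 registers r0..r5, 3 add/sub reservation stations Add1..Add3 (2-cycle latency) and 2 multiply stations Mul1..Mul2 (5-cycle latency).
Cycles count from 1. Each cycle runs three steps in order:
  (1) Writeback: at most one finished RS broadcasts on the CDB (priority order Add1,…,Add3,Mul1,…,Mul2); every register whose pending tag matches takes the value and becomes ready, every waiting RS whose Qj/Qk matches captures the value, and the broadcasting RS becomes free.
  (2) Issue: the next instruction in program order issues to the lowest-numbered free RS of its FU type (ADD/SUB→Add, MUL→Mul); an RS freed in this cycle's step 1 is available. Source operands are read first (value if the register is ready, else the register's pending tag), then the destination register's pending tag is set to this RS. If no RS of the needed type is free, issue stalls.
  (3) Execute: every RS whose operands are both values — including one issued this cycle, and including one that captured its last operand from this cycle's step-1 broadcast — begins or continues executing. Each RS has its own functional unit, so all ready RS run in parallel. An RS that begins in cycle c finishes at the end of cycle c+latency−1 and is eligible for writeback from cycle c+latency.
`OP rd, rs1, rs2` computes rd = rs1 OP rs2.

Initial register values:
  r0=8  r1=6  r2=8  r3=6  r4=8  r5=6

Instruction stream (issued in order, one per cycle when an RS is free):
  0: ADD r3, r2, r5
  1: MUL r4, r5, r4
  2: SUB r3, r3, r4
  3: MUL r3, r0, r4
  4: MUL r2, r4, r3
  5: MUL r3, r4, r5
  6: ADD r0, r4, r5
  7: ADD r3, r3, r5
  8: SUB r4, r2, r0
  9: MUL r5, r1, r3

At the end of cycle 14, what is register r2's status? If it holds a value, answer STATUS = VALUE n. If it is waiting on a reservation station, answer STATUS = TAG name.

STATUS = TAG Mul1

c1: issue ADD r3<-Add1 | r0:8,r1:6,r2:8,r3:Add1,r4:8,r5:6
c2: issue MUL r4<-Mul1 | r0:8,r1:6,r2:8,r3:Add1,r4:Mul1,r5:6
c3: CDB Add1=14; issue SUB r3<-Add1 | r0:8,r1:6,r2:8,r3:Add1,r4:Mul1,r5:6
c4: issue MUL r3<-Mul2 | r0:8,r1:6,r2:8,r3:Mul2,r4:Mul1,r5:6
c5: stall | r0:8,r1:6,r2:8,r3:Mul2,r4:Mul1,r5:6
c6: stall | r0:8,r1:6,r2:8,r3:Mul2,r4:Mul1,r5:6
c7: CDB Mul1=48; issue MUL r2<-Mul1 | r0:8,r1:6,r2:Mul1,r3:Mul2,r4:48,r5:6
c8: stall | r0:8,r1:6,r2:Mul1,r3:Mul2,r4:48,r5:6
c9: CDB Add1=-34; stall | r0:8,r1:6,r2:Mul1,r3:Mul2,r4:48,r5:6
c10: stall | r0:8,r1:6,r2:Mul1,r3:Mul2,r4:48,r5:6
c11: stall | r0:8,r1:6,r2:Mul1,r3:Mul2,r4:48,r5:6
c12: CDB Mul2=384; issue MUL r3<-Mul2 | r0:8,r1:6,r2:Mul1,r3:Mul2,r4:48,r5:6
c13: issue ADD r0<-Add1 | r0:Add1,r1:6,r2:Mul1,r3:Mul2,r4:48,r5:6
c14: issue ADD r3<-Add2 | r0:Add1,r1:6,r2:Mul1,r3:Add2,r4:48,r5:6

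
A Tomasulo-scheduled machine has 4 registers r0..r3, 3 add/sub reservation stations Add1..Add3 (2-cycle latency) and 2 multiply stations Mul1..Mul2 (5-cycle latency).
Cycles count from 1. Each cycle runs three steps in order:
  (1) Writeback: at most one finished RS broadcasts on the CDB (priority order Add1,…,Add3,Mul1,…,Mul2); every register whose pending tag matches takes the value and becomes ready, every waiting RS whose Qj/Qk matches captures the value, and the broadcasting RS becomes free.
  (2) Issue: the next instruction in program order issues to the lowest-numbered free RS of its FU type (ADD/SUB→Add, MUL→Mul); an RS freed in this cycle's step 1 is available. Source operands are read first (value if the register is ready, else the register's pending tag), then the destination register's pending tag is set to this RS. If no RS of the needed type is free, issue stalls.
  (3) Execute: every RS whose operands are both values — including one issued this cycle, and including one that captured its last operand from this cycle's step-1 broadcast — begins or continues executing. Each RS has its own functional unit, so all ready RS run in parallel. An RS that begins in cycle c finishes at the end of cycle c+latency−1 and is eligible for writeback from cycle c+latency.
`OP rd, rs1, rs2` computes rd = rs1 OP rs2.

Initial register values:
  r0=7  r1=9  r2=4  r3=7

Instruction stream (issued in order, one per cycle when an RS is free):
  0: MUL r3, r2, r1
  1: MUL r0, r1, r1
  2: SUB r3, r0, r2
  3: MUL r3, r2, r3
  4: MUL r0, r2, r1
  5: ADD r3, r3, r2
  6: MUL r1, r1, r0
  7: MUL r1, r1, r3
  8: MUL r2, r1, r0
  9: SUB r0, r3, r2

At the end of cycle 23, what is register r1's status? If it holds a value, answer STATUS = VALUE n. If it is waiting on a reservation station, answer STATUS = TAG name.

STATUS = VALUE 101088

  c1: issue MUL r3<-Mul1  regs: r0:7,r1:9,r2:4,r3:Mul1
  c2: issue MUL r0<-Mul2  regs: r0:Mul2,r1:9,r2:4,r3:Mul1
  c3: issue SUB r3<-Add1  regs: r0:Mul2,r1:9,r2:4,r3:Add1
  c4: stall  regs: r0:Mul2,r1:9,r2:4,r3:Add1
  c5: stall  regs: r0:Mul2,r1:9,r2:4,r3:Add1
  c6: CDB Mul1=36; issue MUL r3<-Mul1  regs: r0:Mul2,r1:9,r2:4,r3:Mul1
  c7: CDB Mul2=81; issue MUL r0<-Mul2  regs: r0:Mul2,r1:9,r2:4,r3:Mul1
  c8: issue ADD r3<-Add2  regs: r0:Mul2,r1:9,r2:4,r3:Add2
  c9: CDB Add1=77; stall  regs: r0:Mul2,r1:9,r2:4,r3:Add2
  c10: stall  regs: r0:Mul2,r1:9,r2:4,r3:Add2
  c11: stall  regs: r0:Mul2,r1:9,r2:4,r3:Add2
  c12: CDB Mul2=36; issue MUL r1<-Mul2  regs: r0:36,r1:Mul2,r2:4,r3:Add2
  c13: stall  regs: r0:36,r1:Mul2,r2:4,r3:Add2
  c14: CDB Mul1=308; issue MUL r1<-Mul1  regs: r0:36,r1:Mul1,r2:4,r3:Add2
  c15: stall  regs: r0:36,r1:Mul1,r2:4,r3:Add2
  c16: CDB Add2=312; stall  regs: r0:36,r1:Mul1,r2:4,r3:312
  c17: CDB Mul2=324; issue MUL r2<-Mul2  regs: r0:36,r1:Mul1,r2:Mul2,r3:312
  c18: issue SUB r0<-Add1  regs: r0:Add1,r1:Mul1,r2:Mul2,r3:312
  c19: -  regs: r0:Add1,r1:Mul1,r2:Mul2,r3:312
  c20: -  regs: r0:Add1,r1:Mul1,r2:Mul2,r3:312
  c21: -  regs: r0:Add1,r1:Mul1,r2:Mul2,r3:312
  c22: CDB Mul1=101088  regs: r0:Add1,r1:101088,r2:Mul2,r3:312
  c23: -  regs: r0:Add1,r1:101088,r2:Mul2,r3:312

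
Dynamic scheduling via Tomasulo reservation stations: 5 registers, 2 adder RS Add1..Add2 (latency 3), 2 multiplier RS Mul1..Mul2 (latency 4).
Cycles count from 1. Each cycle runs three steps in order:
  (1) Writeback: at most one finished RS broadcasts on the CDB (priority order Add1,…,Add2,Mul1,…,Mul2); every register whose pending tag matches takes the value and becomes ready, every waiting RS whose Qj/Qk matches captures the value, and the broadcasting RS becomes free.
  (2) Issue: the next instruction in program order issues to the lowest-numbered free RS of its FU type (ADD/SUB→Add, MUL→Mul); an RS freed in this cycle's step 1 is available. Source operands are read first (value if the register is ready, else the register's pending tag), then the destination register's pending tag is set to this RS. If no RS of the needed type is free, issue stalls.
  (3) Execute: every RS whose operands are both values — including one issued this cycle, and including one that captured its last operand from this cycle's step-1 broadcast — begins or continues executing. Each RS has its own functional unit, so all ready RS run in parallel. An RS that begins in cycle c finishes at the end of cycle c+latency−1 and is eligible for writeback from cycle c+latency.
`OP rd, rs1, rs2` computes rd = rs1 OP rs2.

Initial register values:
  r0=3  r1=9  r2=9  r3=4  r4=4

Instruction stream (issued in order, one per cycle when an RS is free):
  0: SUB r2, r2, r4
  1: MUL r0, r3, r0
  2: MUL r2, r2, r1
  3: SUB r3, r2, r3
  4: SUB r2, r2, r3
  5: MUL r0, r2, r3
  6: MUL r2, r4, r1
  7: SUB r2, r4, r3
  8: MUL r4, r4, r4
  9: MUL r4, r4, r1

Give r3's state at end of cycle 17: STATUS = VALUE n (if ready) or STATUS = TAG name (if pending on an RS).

cycle 1: issue SUB r2<-Add1 // r0:3,r1:9,r2:Add1,r3:4,r4:4
cycle 2: issue MUL r0<-Mul1 // r0:Mul1,r1:9,r2:Add1,r3:4,r4:4
cycle 3: issue MUL r2<-Mul2 // r0:Mul1,r1:9,r2:Mul2,r3:4,r4:4
cycle 4: CDB Add1=5; issue SUB r3<-Add1 // r0:Mul1,r1:9,r2:Mul2,r3:Add1,r4:4
cycle 5: issue SUB r2<-Add2 // r0:Mul1,r1:9,r2:Add2,r3:Add1,r4:4
cycle 6: CDB Mul1=12; issue MUL r0<-Mul1 // r0:Mul1,r1:9,r2:Add2,r3:Add1,r4:4
cycle 7: stall // r0:Mul1,r1:9,r2:Add2,r3:Add1,r4:4
cycle 8: CDB Mul2=45; issue MUL r2<-Mul2 // r0:Mul1,r1:9,r2:Mul2,r3:Add1,r4:4
cycle 9: stall // r0:Mul1,r1:9,r2:Mul2,r3:Add1,r4:4
cycle 10: stall // r0:Mul1,r1:9,r2:Mul2,r3:Add1,r4:4
cycle 11: CDB Add1=41; issue SUB r2<-Add1 // r0:Mul1,r1:9,r2:Add1,r3:41,r4:4
cycle 12: CDB Mul2=36; issue MUL r4<-Mul2 // r0:Mul1,r1:9,r2:Add1,r3:41,r4:Mul2
cycle 13: stall // r0:Mul1,r1:9,r2:Add1,r3:41,r4:Mul2
cycle 14: CDB Add1=-37; stall // r0:Mul1,r1:9,r2:-37,r3:41,r4:Mul2
cycle 15: CDB Add2=4; stall // r0:Mul1,r1:9,r2:-37,r3:41,r4:Mul2
cycle 16: CDB Mul2=16; issue MUL r4<-Mul2 // r0:Mul1,r1:9,r2:-37,r3:41,r4:Mul2
cycle 17: - // r0:Mul1,r1:9,r2:-37,r3:41,r4:Mul2

STATUS = VALUE 41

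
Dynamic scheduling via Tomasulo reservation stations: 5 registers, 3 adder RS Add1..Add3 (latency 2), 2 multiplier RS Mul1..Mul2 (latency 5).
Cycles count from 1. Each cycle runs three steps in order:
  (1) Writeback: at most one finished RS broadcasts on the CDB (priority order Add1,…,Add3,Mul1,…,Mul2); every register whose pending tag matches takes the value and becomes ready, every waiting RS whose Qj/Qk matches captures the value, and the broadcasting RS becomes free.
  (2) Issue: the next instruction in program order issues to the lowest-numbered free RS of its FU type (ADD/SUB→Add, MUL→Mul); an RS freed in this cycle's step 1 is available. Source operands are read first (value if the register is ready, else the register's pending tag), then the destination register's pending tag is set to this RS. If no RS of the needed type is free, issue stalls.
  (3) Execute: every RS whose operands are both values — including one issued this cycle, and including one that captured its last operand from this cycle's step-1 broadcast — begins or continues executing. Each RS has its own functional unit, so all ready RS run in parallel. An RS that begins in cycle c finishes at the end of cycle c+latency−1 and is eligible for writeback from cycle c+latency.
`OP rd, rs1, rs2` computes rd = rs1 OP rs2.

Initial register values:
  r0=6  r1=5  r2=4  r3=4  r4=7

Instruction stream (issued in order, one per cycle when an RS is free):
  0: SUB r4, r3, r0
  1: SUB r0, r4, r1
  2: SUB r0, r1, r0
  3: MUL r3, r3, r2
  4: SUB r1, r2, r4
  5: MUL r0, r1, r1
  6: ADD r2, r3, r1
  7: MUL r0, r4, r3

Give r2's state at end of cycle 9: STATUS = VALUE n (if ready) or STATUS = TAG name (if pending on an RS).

STATUS = TAG Add1

cycle 1: issue SUB r4<-Add1 // r0:6,r1:5,r2:4,r3:4,r4:Add1
cycle 2: issue SUB r0<-Add2 // r0:Add2,r1:5,r2:4,r3:4,r4:Add1
cycle 3: CDB Add1=-2; issue SUB r0<-Add1 // r0:Add1,r1:5,r2:4,r3:4,r4:-2
cycle 4: issue MUL r3<-Mul1 // r0:Add1,r1:5,r2:4,r3:Mul1,r4:-2
cycle 5: CDB Add2=-7; issue SUB r1<-Add2 // r0:Add1,r1:Add2,r2:4,r3:Mul1,r4:-2
cycle 6: issue MUL r0<-Mul2 // r0:Mul2,r1:Add2,r2:4,r3:Mul1,r4:-2
cycle 7: CDB Add1=12; issue ADD r2<-Add1 // r0:Mul2,r1:Add2,r2:Add1,r3:Mul1,r4:-2
cycle 8: CDB Add2=6; stall // r0:Mul2,r1:6,r2:Add1,r3:Mul1,r4:-2
cycle 9: CDB Mul1=16; issue MUL r0<-Mul1 // r0:Mul1,r1:6,r2:Add1,r3:16,r4:-2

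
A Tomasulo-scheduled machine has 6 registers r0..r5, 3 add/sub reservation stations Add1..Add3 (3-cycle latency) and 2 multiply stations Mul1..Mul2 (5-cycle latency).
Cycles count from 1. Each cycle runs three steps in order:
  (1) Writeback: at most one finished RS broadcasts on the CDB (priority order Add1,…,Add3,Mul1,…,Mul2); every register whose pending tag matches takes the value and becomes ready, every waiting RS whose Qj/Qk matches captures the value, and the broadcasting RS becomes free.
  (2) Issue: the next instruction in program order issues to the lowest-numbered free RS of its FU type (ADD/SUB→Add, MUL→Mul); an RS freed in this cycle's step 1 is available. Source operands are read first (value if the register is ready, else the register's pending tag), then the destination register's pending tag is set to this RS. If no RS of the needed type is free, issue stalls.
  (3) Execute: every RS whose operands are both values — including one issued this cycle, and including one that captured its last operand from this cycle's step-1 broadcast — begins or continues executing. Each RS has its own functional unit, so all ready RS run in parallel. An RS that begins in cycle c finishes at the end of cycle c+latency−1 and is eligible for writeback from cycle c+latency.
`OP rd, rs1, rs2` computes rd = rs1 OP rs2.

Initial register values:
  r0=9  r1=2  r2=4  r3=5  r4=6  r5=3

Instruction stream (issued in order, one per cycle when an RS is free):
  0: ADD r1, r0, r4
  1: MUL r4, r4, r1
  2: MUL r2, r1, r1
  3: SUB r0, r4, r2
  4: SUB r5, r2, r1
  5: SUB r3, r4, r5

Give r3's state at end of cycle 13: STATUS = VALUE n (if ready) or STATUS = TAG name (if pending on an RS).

  c1: issue ADD r1<-Add1  regs: r0:9,r1:Add1,r2:4,r3:5,r4:6,r5:3
  c2: issue MUL r4<-Mul1  regs: r0:9,r1:Add1,r2:4,r3:5,r4:Mul1,r5:3
  c3: issue MUL r2<-Mul2  regs: r0:9,r1:Add1,r2:Mul2,r3:5,r4:Mul1,r5:3
  c4: CDB Add1=15; issue SUB r0<-Add1  regs: r0:Add1,r1:15,r2:Mul2,r3:5,r4:Mul1,r5:3
  c5: issue SUB r5<-Add2  regs: r0:Add1,r1:15,r2:Mul2,r3:5,r4:Mul1,r5:Add2
  c6: issue SUB r3<-Add3  regs: r0:Add1,r1:15,r2:Mul2,r3:Add3,r4:Mul1,r5:Add2
  c7: -  regs: r0:Add1,r1:15,r2:Mul2,r3:Add3,r4:Mul1,r5:Add2
  c8: -  regs: r0:Add1,r1:15,r2:Mul2,r3:Add3,r4:Mul1,r5:Add2
  c9: CDB Mul1=90  regs: r0:Add1,r1:15,r2:Mul2,r3:Add3,r4:90,r5:Add2
  c10: CDB Mul2=225  regs: r0:Add1,r1:15,r2:225,r3:Add3,r4:90,r5:Add2
  c11: -  regs: r0:Add1,r1:15,r2:225,r3:Add3,r4:90,r5:Add2
  c12: -  regs: r0:Add1,r1:15,r2:225,r3:Add3,r4:90,r5:Add2
  c13: CDB Add1=-135  regs: r0:-135,r1:15,r2:225,r3:Add3,r4:90,r5:Add2

STATUS = TAG Add3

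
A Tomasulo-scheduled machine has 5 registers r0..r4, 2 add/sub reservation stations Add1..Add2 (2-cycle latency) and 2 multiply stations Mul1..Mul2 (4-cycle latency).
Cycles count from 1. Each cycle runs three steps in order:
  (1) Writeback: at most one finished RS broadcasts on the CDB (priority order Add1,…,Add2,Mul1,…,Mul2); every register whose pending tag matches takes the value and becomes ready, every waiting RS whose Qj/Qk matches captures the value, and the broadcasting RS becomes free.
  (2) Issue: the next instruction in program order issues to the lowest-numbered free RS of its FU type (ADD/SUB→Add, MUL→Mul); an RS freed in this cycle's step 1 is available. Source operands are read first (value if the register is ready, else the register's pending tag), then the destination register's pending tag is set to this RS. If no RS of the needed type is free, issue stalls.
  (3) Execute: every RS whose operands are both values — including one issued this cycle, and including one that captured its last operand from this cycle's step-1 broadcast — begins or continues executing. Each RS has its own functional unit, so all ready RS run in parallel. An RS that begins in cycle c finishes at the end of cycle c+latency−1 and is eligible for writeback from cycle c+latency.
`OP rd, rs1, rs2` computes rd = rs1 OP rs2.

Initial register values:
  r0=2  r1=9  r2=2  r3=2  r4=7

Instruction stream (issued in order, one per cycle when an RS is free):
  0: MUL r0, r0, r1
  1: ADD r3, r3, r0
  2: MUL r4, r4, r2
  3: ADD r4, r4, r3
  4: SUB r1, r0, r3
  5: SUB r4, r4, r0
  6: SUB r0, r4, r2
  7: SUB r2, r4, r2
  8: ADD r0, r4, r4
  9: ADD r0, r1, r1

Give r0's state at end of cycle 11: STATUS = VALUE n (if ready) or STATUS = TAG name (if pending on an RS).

c1: issue MUL r0<-Mul1 | r0:Mul1,r1:9,r2:2,r3:2,r4:7
c2: issue ADD r3<-Add1 | r0:Mul1,r1:9,r2:2,r3:Add1,r4:7
c3: issue MUL r4<-Mul2 | r0:Mul1,r1:9,r2:2,r3:Add1,r4:Mul2
c4: issue ADD r4<-Add2 | r0:Mul1,r1:9,r2:2,r3:Add1,r4:Add2
c5: CDB Mul1=18; stall | r0:18,r1:9,r2:2,r3:Add1,r4:Add2
c6: stall | r0:18,r1:9,r2:2,r3:Add1,r4:Add2
c7: CDB Add1=20; issue SUB r1<-Add1 | r0:18,r1:Add1,r2:2,r3:20,r4:Add2
c8: CDB Mul2=14; stall | r0:18,r1:Add1,r2:2,r3:20,r4:Add2
c9: CDB Add1=-2; issue SUB r4<-Add1 | r0:18,r1:-2,r2:2,r3:20,r4:Add1
c10: CDB Add2=34; issue SUB r0<-Add2 | r0:Add2,r1:-2,r2:2,r3:20,r4:Add1
c11: stall | r0:Add2,r1:-2,r2:2,r3:20,r4:Add1

STATUS = TAG Add2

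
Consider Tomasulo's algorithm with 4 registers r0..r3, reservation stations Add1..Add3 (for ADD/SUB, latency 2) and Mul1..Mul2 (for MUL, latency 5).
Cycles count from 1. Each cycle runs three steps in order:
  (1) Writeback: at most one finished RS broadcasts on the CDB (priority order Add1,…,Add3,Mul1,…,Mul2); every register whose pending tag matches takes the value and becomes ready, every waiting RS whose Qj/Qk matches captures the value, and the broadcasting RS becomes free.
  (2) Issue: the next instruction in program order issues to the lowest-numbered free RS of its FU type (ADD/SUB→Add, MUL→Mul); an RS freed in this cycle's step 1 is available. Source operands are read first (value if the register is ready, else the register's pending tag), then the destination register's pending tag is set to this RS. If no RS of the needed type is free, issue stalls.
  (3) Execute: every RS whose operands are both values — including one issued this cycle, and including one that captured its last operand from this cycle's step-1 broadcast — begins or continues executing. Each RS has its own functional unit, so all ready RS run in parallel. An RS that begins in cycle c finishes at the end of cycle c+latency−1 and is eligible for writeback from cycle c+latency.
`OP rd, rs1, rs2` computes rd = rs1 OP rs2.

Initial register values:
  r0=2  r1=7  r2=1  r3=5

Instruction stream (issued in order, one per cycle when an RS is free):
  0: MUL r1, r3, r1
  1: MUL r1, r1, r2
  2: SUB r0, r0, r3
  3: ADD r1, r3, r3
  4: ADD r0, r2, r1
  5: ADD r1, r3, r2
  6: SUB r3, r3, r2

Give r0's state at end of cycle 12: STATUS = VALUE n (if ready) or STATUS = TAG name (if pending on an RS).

STATUS = VALUE 11

  c1: issue MUL r1<-Mul1  regs: r0:2,r1:Mul1,r2:1,r3:5
  c2: issue MUL r1<-Mul2  regs: r0:2,r1:Mul2,r2:1,r3:5
  c3: issue SUB r0<-Add1  regs: r0:Add1,r1:Mul2,r2:1,r3:5
  c4: issue ADD r1<-Add2  regs: r0:Add1,r1:Add2,r2:1,r3:5
  c5: CDB Add1=-3; issue ADD r0<-Add1  regs: r0:Add1,r1:Add2,r2:1,r3:5
  c6: CDB Add2=10; issue ADD r1<-Add2  regs: r0:Add1,r1:Add2,r2:1,r3:5
  c7: CDB Mul1=35; issue SUB r3<-Add3  regs: r0:Add1,r1:Add2,r2:1,r3:Add3
  c8: CDB Add1=11  regs: r0:11,r1:Add2,r2:1,r3:Add3
  c9: CDB Add2=6  regs: r0:11,r1:6,r2:1,r3:Add3
  c10: CDB Add3=4  regs: r0:11,r1:6,r2:1,r3:4
  c11: -  regs: r0:11,r1:6,r2:1,r3:4
  c12: CDB Mul2=35  regs: r0:11,r1:6,r2:1,r3:4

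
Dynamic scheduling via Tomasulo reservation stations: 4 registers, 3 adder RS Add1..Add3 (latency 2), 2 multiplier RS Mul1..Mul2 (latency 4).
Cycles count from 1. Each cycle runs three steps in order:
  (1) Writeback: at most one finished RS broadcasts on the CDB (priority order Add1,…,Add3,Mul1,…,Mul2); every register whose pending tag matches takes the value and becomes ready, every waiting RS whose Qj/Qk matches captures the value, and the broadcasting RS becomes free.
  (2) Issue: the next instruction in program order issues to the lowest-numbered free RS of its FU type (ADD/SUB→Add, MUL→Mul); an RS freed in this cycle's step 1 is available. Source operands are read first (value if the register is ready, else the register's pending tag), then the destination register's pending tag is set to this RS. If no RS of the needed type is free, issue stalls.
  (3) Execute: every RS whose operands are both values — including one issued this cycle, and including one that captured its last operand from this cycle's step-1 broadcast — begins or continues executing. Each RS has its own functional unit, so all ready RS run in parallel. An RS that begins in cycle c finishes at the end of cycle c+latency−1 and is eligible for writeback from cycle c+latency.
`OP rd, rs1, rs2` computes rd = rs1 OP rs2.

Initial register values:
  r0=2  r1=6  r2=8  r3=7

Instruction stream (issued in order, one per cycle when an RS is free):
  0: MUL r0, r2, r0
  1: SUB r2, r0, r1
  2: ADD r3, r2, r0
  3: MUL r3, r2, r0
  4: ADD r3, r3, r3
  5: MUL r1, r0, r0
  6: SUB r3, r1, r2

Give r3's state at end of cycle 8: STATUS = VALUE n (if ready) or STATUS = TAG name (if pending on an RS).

  c1: issue MUL r0<-Mul1  regs: r0:Mul1,r1:6,r2:8,r3:7
  c2: issue SUB r2<-Add1  regs: r0:Mul1,r1:6,r2:Add1,r3:7
  c3: issue ADD r3<-Add2  regs: r0:Mul1,r1:6,r2:Add1,r3:Add2
  c4: issue MUL r3<-Mul2  regs: r0:Mul1,r1:6,r2:Add1,r3:Mul2
  c5: CDB Mul1=16; issue ADD r3<-Add3  regs: r0:16,r1:6,r2:Add1,r3:Add3
  c6: issue MUL r1<-Mul1  regs: r0:16,r1:Mul1,r2:Add1,r3:Add3
  c7: CDB Add1=10; issue SUB r3<-Add1  regs: r0:16,r1:Mul1,r2:10,r3:Add1
  c8: -  regs: r0:16,r1:Mul1,r2:10,r3:Add1

STATUS = TAG Add1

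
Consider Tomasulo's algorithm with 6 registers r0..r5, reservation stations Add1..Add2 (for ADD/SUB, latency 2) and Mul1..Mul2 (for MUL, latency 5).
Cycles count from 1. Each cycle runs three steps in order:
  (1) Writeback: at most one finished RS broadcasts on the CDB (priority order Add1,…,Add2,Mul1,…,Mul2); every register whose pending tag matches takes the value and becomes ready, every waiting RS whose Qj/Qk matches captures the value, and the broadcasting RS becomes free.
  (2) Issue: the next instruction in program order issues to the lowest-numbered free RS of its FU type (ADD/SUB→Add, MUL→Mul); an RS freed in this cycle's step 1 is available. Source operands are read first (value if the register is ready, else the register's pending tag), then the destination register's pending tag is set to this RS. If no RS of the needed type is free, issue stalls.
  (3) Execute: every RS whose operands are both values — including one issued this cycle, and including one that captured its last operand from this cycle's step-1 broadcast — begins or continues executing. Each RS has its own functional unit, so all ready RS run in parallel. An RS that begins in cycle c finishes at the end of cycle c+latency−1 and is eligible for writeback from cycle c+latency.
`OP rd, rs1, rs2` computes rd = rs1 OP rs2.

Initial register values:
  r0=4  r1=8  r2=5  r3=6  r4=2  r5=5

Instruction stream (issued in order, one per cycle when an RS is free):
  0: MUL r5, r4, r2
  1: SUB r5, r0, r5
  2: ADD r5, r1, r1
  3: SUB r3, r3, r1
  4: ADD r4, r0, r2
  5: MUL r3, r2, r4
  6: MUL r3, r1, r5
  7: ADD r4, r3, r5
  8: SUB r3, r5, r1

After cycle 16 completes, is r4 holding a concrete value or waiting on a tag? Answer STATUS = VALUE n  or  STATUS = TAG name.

STATUS = TAG Add1

  c1: issue MUL r5<-Mul1  regs: r0:4,r1:8,r2:5,r3:6,r4:2,r5:Mul1
  c2: issue SUB r5<-Add1  regs: r0:4,r1:8,r2:5,r3:6,r4:2,r5:Add1
  c3: issue ADD r5<-Add2  regs: r0:4,r1:8,r2:5,r3:6,r4:2,r5:Add2
  c4: stall  regs: r0:4,r1:8,r2:5,r3:6,r4:2,r5:Add2
  c5: CDB Add2=16; issue SUB r3<-Add2  regs: r0:4,r1:8,r2:5,r3:Add2,r4:2,r5:16
  c6: CDB Mul1=10; stall  regs: r0:4,r1:8,r2:5,r3:Add2,r4:2,r5:16
  c7: CDB Add2=-2; issue ADD r4<-Add2  regs: r0:4,r1:8,r2:5,r3:-2,r4:Add2,r5:16
  c8: CDB Add1=-6; issue MUL r3<-Mul1  regs: r0:4,r1:8,r2:5,r3:Mul1,r4:Add2,r5:16
  c9: CDB Add2=9; issue MUL r3<-Mul2  regs: r0:4,r1:8,r2:5,r3:Mul2,r4:9,r5:16
  c10: issue ADD r4<-Add1  regs: r0:4,r1:8,r2:5,r3:Mul2,r4:Add1,r5:16
  c11: issue SUB r3<-Add2  regs: r0:4,r1:8,r2:5,r3:Add2,r4:Add1,r5:16
  c12: -  regs: r0:4,r1:8,r2:5,r3:Add2,r4:Add1,r5:16
  c13: CDB Add2=8  regs: r0:4,r1:8,r2:5,r3:8,r4:Add1,r5:16
  c14: CDB Mul1=45  regs: r0:4,r1:8,r2:5,r3:8,r4:Add1,r5:16
  c15: CDB Mul2=128  regs: r0:4,r1:8,r2:5,r3:8,r4:Add1,r5:16
  c16: -  regs: r0:4,r1:8,r2:5,r3:8,r4:Add1,r5:16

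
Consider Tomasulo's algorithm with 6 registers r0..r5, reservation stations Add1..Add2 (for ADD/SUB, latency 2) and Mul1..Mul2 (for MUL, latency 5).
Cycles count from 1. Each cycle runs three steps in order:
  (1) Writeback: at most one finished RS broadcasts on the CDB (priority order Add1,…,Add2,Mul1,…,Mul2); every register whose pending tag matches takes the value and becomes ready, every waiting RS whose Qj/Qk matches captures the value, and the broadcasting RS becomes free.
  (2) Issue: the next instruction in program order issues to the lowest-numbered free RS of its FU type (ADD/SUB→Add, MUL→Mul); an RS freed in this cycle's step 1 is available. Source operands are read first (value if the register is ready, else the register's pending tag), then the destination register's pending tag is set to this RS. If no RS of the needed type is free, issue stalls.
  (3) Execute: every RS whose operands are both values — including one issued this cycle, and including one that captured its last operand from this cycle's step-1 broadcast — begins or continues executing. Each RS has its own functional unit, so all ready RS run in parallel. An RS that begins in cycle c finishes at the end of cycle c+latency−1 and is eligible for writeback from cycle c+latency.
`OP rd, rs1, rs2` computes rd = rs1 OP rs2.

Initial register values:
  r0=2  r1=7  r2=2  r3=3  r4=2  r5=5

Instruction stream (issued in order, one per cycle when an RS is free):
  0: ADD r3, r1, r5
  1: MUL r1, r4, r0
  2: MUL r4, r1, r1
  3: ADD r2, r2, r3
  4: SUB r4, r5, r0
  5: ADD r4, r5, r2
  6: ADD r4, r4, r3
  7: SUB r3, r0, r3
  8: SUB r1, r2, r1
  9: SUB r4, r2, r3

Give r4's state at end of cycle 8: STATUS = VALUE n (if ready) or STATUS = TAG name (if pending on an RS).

c1: issue ADD r3<-Add1 | r0:2,r1:7,r2:2,r3:Add1,r4:2,r5:5
c2: issue MUL r1<-Mul1 | r0:2,r1:Mul1,r2:2,r3:Add1,r4:2,r5:5
c3: CDB Add1=12; issue MUL r4<-Mul2 | r0:2,r1:Mul1,r2:2,r3:12,r4:Mul2,r5:5
c4: issue ADD r2<-Add1 | r0:2,r1:Mul1,r2:Add1,r3:12,r4:Mul2,r5:5
c5: issue SUB r4<-Add2 | r0:2,r1:Mul1,r2:Add1,r3:12,r4:Add2,r5:5
c6: CDB Add1=14; issue ADD r4<-Add1 | r0:2,r1:Mul1,r2:14,r3:12,r4:Add1,r5:5
c7: CDB Add2=3; issue ADD r4<-Add2 | r0:2,r1:Mul1,r2:14,r3:12,r4:Add2,r5:5
c8: CDB Add1=19; issue SUB r3<-Add1 | r0:2,r1:Mul1,r2:14,r3:Add1,r4:Add2,r5:5

STATUS = TAG Add2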